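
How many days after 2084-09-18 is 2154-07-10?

25496

Day-of-year of September 18, 2084: 262.
Day-of-year of July 10, 2154: 191.
2084 has 366 days, so 366 − 262 = 104 days remain in 2084.
Full years 2085–2153: 53 common + 16 leap = 53×365 + 16×366 = 25201 days.
Total: 104 + 25201 + 191 = 25496 days.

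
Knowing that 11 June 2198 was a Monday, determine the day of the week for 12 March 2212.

From June 11, 2198 to June 11, 2211: 13 years, of which 2 contain a Feb 29 — 11×365 + 2×366 = 4747 days.
(2200 is not a leap year (divisible by 100 but not 400).)
June 2211: 30 − 11 = 19 days remain.
Then July (31), August (31), September (30), October (31), November (30), December (31), January (31), February 2212 (29): 31 + 31 + 30 + 31 + 30 + 31 + 31 + 29 = 244 days.
March 1–12, 2212: 12 days.
Residual: 275 days.
Total: 5022 days.
5022 mod 7 = 3, so 3 days after Monday is Thursday.

Thursday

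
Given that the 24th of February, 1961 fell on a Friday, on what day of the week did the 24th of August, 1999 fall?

Tuesday

From February 24, 1961 to February 24, 1999: 38 years, of which 9 contain a Feb 29 — 29×365 + 9×366 = 13879 days.
February 1999: 28 − 24 = 4 days remain (1999 is not a leap year, so February has 28 days).
Then March (31), April (30), May (31), June (30), July (31): 31 + 30 + 31 + 30 + 31 = 153 days.
August 1–24, 1999: 24 days.
Residual: 181 days.
Total: 14060 days.
14060 mod 7 = 4, so 4 days after Friday is Tuesday.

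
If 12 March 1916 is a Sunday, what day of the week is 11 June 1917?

March 1916: 31 − 12 = 19 days remain.
Then 14 full months totalling 426 days.
June 1–11, 1917: 11 days.
Total: 19 + 426 + 11 = 456 days.
456 mod 7 = 1, so 1 day after Sunday is Monday.

Monday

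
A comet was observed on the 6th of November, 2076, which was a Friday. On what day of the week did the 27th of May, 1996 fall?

Monday

Count forward from the earlier date (May 27, 1996) to the later (November 6, 2076):
From May 27, 1996 to May 27, 2076: 80 years, of which 20 contain a Feb 29 — 60×365 + 20×366 = 29220 days.
(2000 is a leap year (divisible by 400).)
May 2076: 31 − 27 = 4 days remain.
Then June (30), July (31), August (31), September (30), October (31): 30 + 31 + 31 + 30 + 31 = 153 days.
November 1–6, 2076: 6 days.
Residual: 163 days.
Total: 29383 days.
29383 mod 7 = 4, so 4 days before Friday is Monday.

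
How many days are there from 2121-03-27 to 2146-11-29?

From March 27, 2121 to March 27, 2146: 25 years, of which 6 contain a Feb 29 — 19×365 + 6×366 = 9131 days.
March 2146: 31 − 27 = 4 days remain.
Then April (30), May (31), June (30), July (31), August (31), September (30), October (31): 30 + 31 + 30 + 31 + 31 + 30 + 31 = 214 days.
November 1–29, 2146: 29 days.
Residual: 247 days.
Total: 9378 days.

9378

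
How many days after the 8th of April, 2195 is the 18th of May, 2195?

40

April 2195: 30 − 8 = 22 days remain.
May 1–18, 2195: 18 days.
Total: 22 + 18 = 40 days.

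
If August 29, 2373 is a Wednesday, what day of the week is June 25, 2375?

Day-of-year of August 29, 2373: 241.
Day-of-year of June 25, 2375: 176.
2373 has 365 days, so 365 − 241 = 124 days remain in 2373.
Full years: 2374: 365. Sum = 365.
Total: 124 + 365 + 176 = 665 days.
665 is a multiple of 7, so June 25, 2375 falls on the same weekday: Wednesday.

Wednesday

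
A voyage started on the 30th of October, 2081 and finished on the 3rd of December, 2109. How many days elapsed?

Day-of-year of October 30, 2081: 303.
Day-of-year of December 3, 2109: 337.
2081 has 365 days, so 365 − 303 = 62 days remain in 2081.
Full years 2082–2108: 21 common + 6 leap = 21×365 + 6×366 = 9861 days.
Total: 62 + 9861 + 337 = 10260 days.

10260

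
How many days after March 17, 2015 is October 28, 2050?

Day-of-year of March 17, 2015: 76.
Day-of-year of October 28, 2050: 301.
2015 has 365 days, so 365 − 76 = 289 days remain in 2015.
Full years 2016–2049: 25 common + 9 leap = 25×365 + 9×366 = 12419 days.
Total: 289 + 12419 + 301 = 13009 days.

13009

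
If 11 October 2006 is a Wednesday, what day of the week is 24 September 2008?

Wednesday

Day-of-year of October 11, 2006: 284.
Day-of-year of September 24, 2008: 268.
2006 has 365 days, so 365 − 284 = 81 days remain in 2006.
Full years: 2007: 365. Sum = 365.
Total: 81 + 365 + 268 = 714 days.
714 is a multiple of 7, so 24 September 2008 falls on the same weekday: Wednesday.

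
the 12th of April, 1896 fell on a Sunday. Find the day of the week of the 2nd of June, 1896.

April 1896: 30 − 12 = 18 days remain.
Then May (31): 31 days.
June 1–2, 1896: 2 days.
Total: 18 + 31 + 2 = 51 days.
51 mod 7 = 2, so 2 days after Sunday is Tuesday.

Tuesday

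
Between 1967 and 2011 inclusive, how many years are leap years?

11

Years divisible by 4 in [1967, 2011]: 1968, 1972, 1976, 1980, 1984, 1988, 1992, 1996, 2000, 2004, 2008.
2000 is divisible by 400, so still leap.
No century exceptions apply. Count: 11.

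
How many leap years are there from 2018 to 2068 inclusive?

Years divisible by 4: 2020, 2024, …, 2068 — 13 in all.
No century exceptions apply. Count: 13.

13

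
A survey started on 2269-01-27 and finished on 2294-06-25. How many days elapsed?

9280

Day-of-year of January 27, 2269: 27.
Day-of-year of June 25, 2294: 176.
2269 has 365 days, so 365 − 27 = 338 days remain in 2269.
Full years 2270–2293: 18 common + 6 leap = 18×365 + 6×366 = 8766 days.
Total: 338 + 8766 + 176 = 9280 days.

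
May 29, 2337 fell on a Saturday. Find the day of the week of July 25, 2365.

Sunday

From May 29, 2337 to May 29, 2365: 28 years, of which 7 contain a Feb 29 — 21×365 + 7×366 = 10227 days.
May 2365: 31 − 29 = 2 days remain.
Then June (30): 30 days.
July 1–25, 2365: 25 days.
Residual: 57 days.
Total: 10284 days.
10284 mod 7 = 1, so 1 day after Saturday is Sunday.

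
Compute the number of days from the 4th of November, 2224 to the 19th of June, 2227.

Day-of-year of November 4, 2224: 309.
Day-of-year of June 19, 2227: 170.
2224 has 366 days, so 366 − 309 = 57 days remain in 2224.
Full years: 2225: 365; 2226: 365. Sum = 730.
Total: 57 + 730 + 170 = 957 days.

957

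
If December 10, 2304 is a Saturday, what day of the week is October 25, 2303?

Count forward from the earlier date (October 25, 2303) to the later (December 10, 2304):
October 25, 2303 → October 25, 2304: 366 days (2304 is a leap year).
October 2304: 31 − 25 = 6 days remain.
Then November (30): 30 days.
December 1–10, 2304: 10 days.
Residual: 46 days.
Total: 412 days.
412 mod 7 = 6, so 6 days before Saturday is Sunday.

Sunday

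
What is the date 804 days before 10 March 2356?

27 December 2353

Count 804 days before March 10, 2356:
December 27, 2353 → December 27, 2354: 365 days.
December 27, 2354 → December 27, 2355: 365 days.
December 2355: 31 − 27 = 4 days remain.
Then January (31), February 2356 (29): 31 + 29 = 60 days.
March 1–10, 2356: 10 days.
Residual: 74 days.
Total: 804 days.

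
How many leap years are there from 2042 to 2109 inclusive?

Years divisible by 4: 2044, 2048, …, 2108 — 17 in all.
Of these, 2100 is divisible by 100 but not 400, so not leap.
Leap years: 17 − 1 = 16.

16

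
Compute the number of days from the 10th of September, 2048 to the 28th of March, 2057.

3121

From September 10, 2048 to September 10, 2056: 8 years, of which 2 contain a Feb 29 — 6×365 + 2×366 = 2922 days.
September 2056: 30 − 10 = 20 days remain.
Then October (31), November (30), December (31), January (31), February 2057 (28): 31 + 30 + 31 + 31 + 28 = 151 days.
March 1–28, 2057: 28 days.
Residual: 199 days.
Total: 3121 days.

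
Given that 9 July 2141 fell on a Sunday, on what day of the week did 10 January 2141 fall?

Tuesday

Count forward from the earlier date (January 10, 2141) to the later (July 9, 2141):
January 2141: 31 − 10 = 21 days remain.
Then February 2141 (28), March (31), April (30), May (31), June (30): 28 + 31 + 30 + 31 + 30 = 150 days.
July 1–9, 2141: 9 days.
Total: 21 + 150 + 9 = 180 days.
180 mod 7 = 5, so 5 days before Sunday is Tuesday.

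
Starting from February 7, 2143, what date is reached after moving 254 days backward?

May 29, 2142

Count 254 days before February 7, 2143:
May 2142: 31 − 29 = 2 days remain.
Then June (30), July (31), August (31), September (30), October (31), November (30), December (31), January (31): 30 + 31 + 31 + 30 + 31 + 30 + 31 + 31 = 245 days.
February 1–7, 2143: 7 days (2143 is not a leap year).
Residual: 254 days.
Total: 254 days.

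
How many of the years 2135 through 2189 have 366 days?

14

Years divisible by 4: 2136, 2140, …, 2188 — 14 in all.
No century exceptions apply. Count: 14.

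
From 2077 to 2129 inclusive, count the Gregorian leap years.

12

Years divisible by 4: 2080, 2084, …, 2128 — 13 in all.
Of these, 2100 is divisible by 100 but not 400, so not leap.
Leap years: 13 − 1 = 12.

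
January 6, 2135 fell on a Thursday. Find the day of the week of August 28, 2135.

Sunday

January 2135: 31 − 6 = 25 days remain.
Then February 2135 (28), March (31), April (30), May (31), June (30), July (31): 28 + 31 + 30 + 31 + 30 + 31 = 181 days.
August 1–28, 2135: 28 days.
Total: 25 + 181 + 28 = 234 days.
234 mod 7 = 3, so 3 days after Thursday is Sunday.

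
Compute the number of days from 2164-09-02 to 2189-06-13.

Day-of-year of September 2, 2164: 246.
Day-of-year of June 13, 2189: 164.
2164 has 366 days, so 366 − 246 = 120 days remain in 2164.
Full years 2165–2188: 18 common + 6 leap = 18×365 + 6×366 = 8766 days.
Total: 120 + 8766 + 164 = 9050 days.

9050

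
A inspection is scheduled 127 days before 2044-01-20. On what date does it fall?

2043-09-15

Count 127 days before January 20, 2044:
Day-of-year of September 15, 2043: 258.
Day-of-year of January 20, 2044: 20.
2043 has 365 days, so 365 − 258 = 107 days remain in 2043.
Total: 107 + 20 = 127 days.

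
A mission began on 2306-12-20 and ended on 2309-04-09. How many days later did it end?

December 20, 2306 → December 20, 2307: 365 days.
December 20, 2307 → December 20, 2308: 366 days (2308 is a leap year).
December 2308: 31 − 20 = 11 days remain.
Then January (31), February 2309 (28), March (31): 31 + 28 + 31 = 90 days.
April 1–9, 2309: 9 days.
Residual: 110 days.
Total: 841 days.

841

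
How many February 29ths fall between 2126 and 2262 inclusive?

33

Years divisible by 4: 2128, 2132, …, 2260 — 34 in all.
Of these, 2200 is divisible by 100 but not 400, so not leap.
Leap years: 34 − 1 = 33.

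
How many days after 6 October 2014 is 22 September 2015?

October 2014: 31 − 6 = 25 days remain.
Then 10 full months totalling 304 days.
September 1–22, 2015: 22 days.
Total: 25 + 304 + 22 = 351 days.

351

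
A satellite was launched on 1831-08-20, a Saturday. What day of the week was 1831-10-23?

August 1831: 31 − 20 = 11 days remain.
Then September (30): 30 days.
October 1–23, 1831: 23 days.
Total: 11 + 30 + 23 = 64 days.
64 mod 7 = 1, so 1 day after Saturday is Sunday.

Sunday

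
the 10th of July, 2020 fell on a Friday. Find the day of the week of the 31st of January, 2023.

Tuesday

Day-of-year of July 10, 2020: 192.
Day-of-year of January 31, 2023: 31.
2020 has 366 days, so 366 − 192 = 174 days remain in 2020.
Full years: 2021: 365; 2022: 365. Sum = 730.
Total: 174 + 730 + 31 = 935 days.
935 mod 7 = 4, so 4 days after Friday is Tuesday.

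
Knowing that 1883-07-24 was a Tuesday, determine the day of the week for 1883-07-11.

Count forward from the earlier date (July 11, 1883) to the later (July 24, 1883):
Within July 1883: 24 − 11 = 13 days.
13 mod 7 = 6, so 6 days before Tuesday is Wednesday.

Wednesday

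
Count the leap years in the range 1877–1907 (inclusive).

6

Years divisible by 4 in [1877, 1907]: 1880, 1884, 1888, 1892, 1896, 1900, 1904.
Of these, 1900 is divisible by 100 but not 400, so not leap.
Leap years: 7 − 1 = 6.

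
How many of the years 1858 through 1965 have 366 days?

Years divisible by 4: 1860, 1864, …, 1964 — 27 in all.
Of these, 1900 is divisible by 100 but not 400, so not leap.
Leap years: 27 − 1 = 26.

26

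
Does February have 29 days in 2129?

No

2129 is not a leap year.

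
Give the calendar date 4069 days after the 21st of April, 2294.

the 12th of June, 2305

Count 4069 days after April 21, 2294:
Day-of-year of April 21, 2294: 111.
Day-of-year of June 12, 2305: 163.
2294 has 365 days, so 365 − 111 = 254 days remain in 2294.
Full years 2295–2304: 8 common + 2 leap = 8×365 + 2×366 = 3652 days.
Total: 254 + 3652 + 163 = 4069 days.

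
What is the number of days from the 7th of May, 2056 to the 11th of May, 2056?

4

Within May 2056: 11 − 7 = 4 days.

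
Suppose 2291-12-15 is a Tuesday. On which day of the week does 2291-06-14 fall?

Sunday

Count forward from the earlier date (June 14, 2291) to the later (December 15, 2291):
June 2291: 30 − 14 = 16 days remain.
Then July (31), August (31), September (30), October (31), November (30): 31 + 31 + 30 + 31 + 30 = 153 days.
December 1–15, 2291: 15 days.
Total: 16 + 153 + 15 = 184 days.
184 mod 7 = 2, so 2 days before Tuesday is Sunday.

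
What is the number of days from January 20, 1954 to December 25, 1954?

339

January 1954: 31 − 20 = 11 days remain.
Then 10 full months totalling 303 days.
December 1–25, 1954: 25 days.
Total: 11 + 303 + 25 = 339 days.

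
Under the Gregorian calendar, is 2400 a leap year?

2400 is a leap year (divisible by 400).

Yes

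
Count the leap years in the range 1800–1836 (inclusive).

Years divisible by 4 in [1800, 1836]: 1800, 1804, 1808, 1812, 1816, 1820, 1824, 1828, 1832, 1836.
Of these, 1800 is divisible by 100 but not 400, so not leap.
Leap years: 10 − 1 = 9.

9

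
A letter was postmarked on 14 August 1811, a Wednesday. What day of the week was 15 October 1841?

From August 14, 1811 to August 14, 1841: 30 years, of which 8 contain a Feb 29 — 22×365 + 8×366 = 10958 days.
August 1841: 31 − 14 = 17 days remain.
Then September (30): 30 days.
October 1–15, 1841: 15 days.
Residual: 62 days.
Total: 11020 days.
11020 mod 7 = 2, so 2 days after Wednesday is Friday.

Friday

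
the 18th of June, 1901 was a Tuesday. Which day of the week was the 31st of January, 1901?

Thursday

Count forward from the earlier date (January 31, 1901) to the later (June 18, 1901):
January 1901: 31 − 31 = 0 days remain.
Then February 1901 (28), March (31), April (30), May (31): 28 + 31 + 30 + 31 = 120 days.
June 1–18, 1901: 18 days.
Total: 0 + 120 + 18 = 138 days.
138 mod 7 = 5, so 5 days before Tuesday is Thursday.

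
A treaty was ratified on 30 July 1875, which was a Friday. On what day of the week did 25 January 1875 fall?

Monday

Count forward from the earlier date (January 25, 1875) to the later (July 30, 1875):
January 1875: 31 − 25 = 6 days remain.
Then February 1875 (28), March (31), April (30), May (31), June (30): 28 + 31 + 30 + 31 + 30 = 150 days.
July 1–30, 1875: 30 days.
Total: 6 + 150 + 30 = 186 days.
186 mod 7 = 4, so 4 days before Friday is Monday.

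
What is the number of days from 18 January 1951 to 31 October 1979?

10513

Day-of-year of January 18, 1951: 18.
Day-of-year of October 31, 1979: 304.
1951 has 365 days, so 365 − 18 = 347 days remain in 1951.
Full years 1952–1978: 20 common + 7 leap = 20×365 + 7×366 = 9862 days.
Total: 347 + 9862 + 304 = 10513 days.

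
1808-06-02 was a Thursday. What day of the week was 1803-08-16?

Count forward from the earlier date (August 16, 1803) to the later (June 2, 1808):
August 16, 1803 → August 16, 1804: 366 days (1804 is a leap year).
August 16, 1804 → August 16, 1805: 365 days.
August 16, 1805 → August 16, 1806: 365 days.
August 16, 1806 → August 16, 1807: 365 days.
August 1807: 31 − 16 = 15 days remain.
Then 9 full months totalling 274 days.
June 1–2, 1808: 2 days.
Residual: 291 days.
Total: 1752 days.
1752 mod 7 = 2, so 2 days before Thursday is Tuesday.

Tuesday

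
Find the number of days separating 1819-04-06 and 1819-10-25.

202

April 1819: 30 − 6 = 24 days remain.
Then May (31), June (30), July (31), August (31), September (30): 31 + 30 + 31 + 31 + 30 = 153 days.
October 1–25, 1819: 25 days.
Total: 24 + 153 + 25 = 202 days.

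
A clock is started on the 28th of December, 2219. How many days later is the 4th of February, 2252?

11726

Day-of-year of December 28, 2219: 362.
Day-of-year of February 4, 2252: 35.
2219 has 365 days, so 365 − 362 = 3 days remain in 2219.
Full years 2220–2251: 24 common + 8 leap = 24×365 + 8×366 = 11688 days.
Total: 3 + 11688 + 35 = 11726 days.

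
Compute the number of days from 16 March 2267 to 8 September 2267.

March 2267: 31 − 16 = 15 days remain.
Then April (30), May (31), June (30), July (31), August (31): 30 + 31 + 30 + 31 + 31 = 153 days.
September 1–8, 2267: 8 days.
Total: 15 + 153 + 8 = 176 days.

176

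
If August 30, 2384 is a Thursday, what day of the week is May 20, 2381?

Count forward from the earlier date (May 20, 2381) to the later (August 30, 2384):
May 20, 2381 → May 20, 2382: 365 days.
May 20, 2382 → May 20, 2383: 365 days.
May 20, 2383 → May 20, 2384: 366 days (2384 is a leap year).
May 2384: 31 − 20 = 11 days remain.
Then June (30), July (31): 30 + 31 = 61 days.
August 1–30, 2384: 30 days.
Residual: 102 days.
Total: 1198 days.
1198 mod 7 = 1, so 1 day before Thursday is Wednesday.

Wednesday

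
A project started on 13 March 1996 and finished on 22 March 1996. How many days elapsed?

Within March 1996: 22 − 13 = 9 days.

9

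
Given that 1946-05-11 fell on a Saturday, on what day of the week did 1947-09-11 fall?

May 11, 1946 → May 11, 1947: 365 days.
May 1947: 31 − 11 = 20 days remain.
Then June (30), July (31), August (31): 30 + 31 + 31 = 92 days.
September 1–11, 1947: 11 days.
Residual: 123 days.
Total: 488 days.
488 mod 7 = 5, so 5 days after Saturday is Thursday.

Thursday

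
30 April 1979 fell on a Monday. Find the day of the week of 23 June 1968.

Count forward from the earlier date (June 23, 1968) to the later (April 30, 1979):
Day-of-year of June 23, 1968: 175.
Day-of-year of April 30, 1979: 120.
1968 has 366 days, so 366 − 175 = 191 days remain in 1968.
Full years 1969–1978: 8 common + 2 leap = 8×365 + 2×366 = 3652 days.
Total: 191 + 3652 + 120 = 3963 days.
3963 mod 7 = 1, so 1 day before Monday is Sunday.

Sunday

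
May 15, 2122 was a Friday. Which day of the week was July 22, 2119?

Saturday

Count forward from the earlier date (July 22, 2119) to the later (May 15, 2122):
July 22, 2119 → July 22, 2120: 366 days (2120 is a leap year).
July 22, 2120 → July 22, 2121: 365 days.
July 2121: 31 − 22 = 9 days remain.
Then 9 full months totalling 273 days.
May 1–15, 2122: 15 days.
Residual: 297 days.
Total: 1028 days.
1028 mod 7 = 6, so 6 days before Friday is Saturday.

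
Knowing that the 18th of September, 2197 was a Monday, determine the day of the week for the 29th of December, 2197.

September 2197: 30 − 18 = 12 days remain.
Then October (31), November (30): 31 + 30 = 61 days.
December 1–29, 2197: 29 days.
Total: 12 + 61 + 29 = 102 days.
102 mod 7 = 4, so 4 days after Monday is Friday.

Friday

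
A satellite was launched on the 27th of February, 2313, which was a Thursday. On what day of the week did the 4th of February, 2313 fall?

Count forward from the earlier date (February 4, 2313) to the later (February 27, 2313):
Within February 2313: 27 − 4 = 23 days.
23 mod 7 = 2, so 2 days before Thursday is Tuesday.

Tuesday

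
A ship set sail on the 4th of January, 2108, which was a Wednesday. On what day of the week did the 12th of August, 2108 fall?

Sunday

January 2108: 31 − 4 = 27 days remain.
Then February 2108 (29), March (31), April (30), May (31), June (30), July (31): 29 + 31 + 30 + 31 + 30 + 31 = 182 days.
August 1–12, 2108: 12 days.
Total: 27 + 182 + 12 = 221 days.
221 mod 7 = 4, so 4 days after Wednesday is Sunday.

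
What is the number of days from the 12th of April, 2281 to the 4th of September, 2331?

18406

From April 12, 2281 to April 12, 2331: 50 years, of which 11 contain a Feb 29 — 39×365 + 11×366 = 18261 days.
(2300 is not a leap year (divisible by 100 but not 400).)
April 2331: 30 − 12 = 18 days remain.
Then May (31), June (30), July (31), August (31): 31 + 30 + 31 + 31 = 123 days.
September 1–4, 2331: 4 days.
Residual: 145 days.
Total: 18406 days.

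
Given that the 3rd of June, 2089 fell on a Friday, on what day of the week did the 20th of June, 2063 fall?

Count forward from the earlier date (June 20, 2063) to the later (June 3, 2089):
From June 20, 2063 to June 20, 2088: 25 years, of which 7 contain a Feb 29 — 18×365 + 7×366 = 9132 days.
June 2088: 30 − 20 = 10 days remain.
Then 11 full months totalling 335 days.
June 1–3, 2089: 3 days.
Residual: 348 days.
Total: 9480 days.
9480 mod 7 = 2, so 2 days before Friday is Wednesday.

Wednesday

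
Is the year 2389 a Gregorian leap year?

No

2389 is not a leap year.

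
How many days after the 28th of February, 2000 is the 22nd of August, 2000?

176

February 2000: 29 − 28 = 1 day remains (2000 is a leap year (divisible by 400), so February has 29 days).
Then March (31), April (30), May (31), June (30), July (31): 31 + 30 + 31 + 30 + 31 = 153 days.
August 1–22, 2000: 22 days.
Total: 1 + 153 + 22 = 176 days.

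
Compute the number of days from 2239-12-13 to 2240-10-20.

December 2239: 31 − 13 = 18 days remain.
Then 9 full months totalling 274 days.
October 1–20, 2240: 20 days.
Total: 18 + 274 + 20 = 312 days.

312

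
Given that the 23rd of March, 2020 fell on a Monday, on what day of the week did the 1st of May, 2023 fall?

Monday

Day-of-year of March 23, 2020: 83.
Day-of-year of May 1, 2023: 121.
2020 has 366 days, so 366 − 83 = 283 days remain in 2020.
Full years: 2021: 365; 2022: 365. Sum = 730.
Total: 283 + 730 + 121 = 1134 days.
1134 is a multiple of 7, so the 1st of May, 2023 falls on the same weekday: Monday.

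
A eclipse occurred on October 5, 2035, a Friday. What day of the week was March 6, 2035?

Tuesday

Count forward from the earlier date (March 6, 2035) to the later (October 5, 2035):
March 2035: 31 − 6 = 25 days remain.
Then April (30), May (31), June (30), July (31), August (31), September (30): 30 + 31 + 30 + 31 + 31 + 30 = 183 days.
October 1–5, 2035: 5 days.
Total: 25 + 183 + 5 = 213 days.
213 mod 7 = 3, so 3 days before Friday is Tuesday.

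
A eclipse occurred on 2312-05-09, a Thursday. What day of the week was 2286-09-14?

Tuesday

Count forward from the earlier date (September 14, 2286) to the later (May 9, 2312):
From September 14, 2286 to September 14, 2311: 25 years, of which 5 contain a Feb 29 — 20×365 + 5×366 = 9130 days.
(2300 is not a leap year (divisible by 100 but not 400).)
September 2311: 30 − 14 = 16 days remain.
Then October (31), November (30), December (31), January (31), February 2312 (29), March (31), April (30): 31 + 30 + 31 + 31 + 29 + 31 + 30 = 213 days.
May 1–9, 2312: 9 days.
Residual: 238 days.
Total: 9368 days.
9368 mod 7 = 2, so 2 days before Thursday is Tuesday.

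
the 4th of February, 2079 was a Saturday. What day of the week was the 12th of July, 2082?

Day-of-year of February 4, 2079: 35.
Day-of-year of July 12, 2082: 193.
2079 has 365 days, so 365 − 35 = 330 days remain in 2079.
Full years: 2080: 366; 2081: 365. Sum = 731.
Total: 330 + 731 + 193 = 1254 days.
1254 mod 7 = 1, so 1 day after Saturday is Sunday.

Sunday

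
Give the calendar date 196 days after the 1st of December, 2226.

the 15th of June, 2227

Count 196 days after December 1, 2226:
December 2226: 31 − 1 = 30 days remain.
Then January (31), February 2227 (28), March (31), April (30), May (31): 31 + 28 + 31 + 30 + 31 = 151 days.
June 1–15, 2227: 15 days.
Residual: 196 days.
Total: 196 days.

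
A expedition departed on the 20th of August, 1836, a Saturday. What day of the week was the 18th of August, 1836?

Count forward from the earlier date (August 18, 1836) to the later (August 20, 1836):
Within August 1836: 20 − 18 = 2 days.
2 mod 7 = 2, so 2 days before Saturday is Thursday.

Thursday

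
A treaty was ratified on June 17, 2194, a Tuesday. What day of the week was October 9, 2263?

From June 17, 2194 to June 17, 2263: 69 years, of which 16 contain a Feb 29 — 53×365 + 16×366 = 25201 days.
(2200 is not a leap year (divisible by 100 but not 400).)
June 2263: 30 − 17 = 13 days remain.
Then July (31), August (31), September (30): 31 + 31 + 30 = 92 days.
October 1–9, 2263: 9 days.
Residual: 114 days.
Total: 25315 days.
25315 mod 7 = 3, so 3 days after Tuesday is Friday.

Friday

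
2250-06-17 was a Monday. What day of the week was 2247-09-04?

Count forward from the earlier date (September 4, 2247) to the later (June 17, 2250):
September 4, 2247 → September 4, 2248: 366 days (2248 is a leap year).
September 4, 2248 → September 4, 2249: 365 days.
September 2249: 30 − 4 = 26 days remain.
Then October (31), November (30), December (31), January (31), February 2250 (28), March (31), April (30), May (31): 31 + 30 + 31 + 31 + 28 + 31 + 30 + 31 = 243 days.
June 1–17, 2250: 17 days.
Residual: 286 days.
Total: 1017 days.
1017 mod 7 = 2, so 2 days before Monday is Saturday.

Saturday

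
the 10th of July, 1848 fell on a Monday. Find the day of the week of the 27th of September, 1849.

Thursday

July 10, 1848 → July 10, 1849: 365 days.
July 1849: 31 − 10 = 21 days remain.
Then August (31): 31 days.
September 1–27, 1849: 27 days.
Residual: 79 days.
Total: 444 days.
444 mod 7 = 3, so 3 days after Monday is Thursday.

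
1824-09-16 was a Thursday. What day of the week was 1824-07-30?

Friday

Count forward from the earlier date (July 30, 1824) to the later (September 16, 1824):
July 1824: 31 − 30 = 1 day remains.
Then August (31): 31 days.
September 1–16, 1824: 16 days.
Total: 1 + 31 + 16 = 48 days.
48 mod 7 = 6, so 6 days before Thursday is Friday.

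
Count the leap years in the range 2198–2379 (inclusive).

Years divisible by 4: 2200, 2204, …, 2376 — 45 in all.
Of these, 2200, 2300 are divisible by 100 but not 400, so not leap.
Leap years: 45 − 2 = 43.

43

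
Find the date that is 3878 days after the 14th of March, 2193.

the 27th of October, 2203

Count 3878 days after March 14, 2193:
Day-of-year of March 14, 2193: 73.
Day-of-year of October 27, 2203: 300.
2193 has 365 days, so 365 − 73 = 292 days remain in 2193.
Full years 2194–2202: 8 common + 1 leap = 8×365 + 1×366 = 3286 days.
Total: 292 + 3286 + 300 = 3878 days.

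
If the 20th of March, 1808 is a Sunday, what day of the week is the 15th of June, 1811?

Saturday

Day-of-year of March 20, 1808: 80.
Day-of-year of June 15, 1811: 166.
1808 has 366 days, so 366 − 80 = 286 days remain in 1808.
Full years: 1809: 365; 1810: 365. Sum = 730.
Total: 286 + 730 + 166 = 1182 days.
1182 mod 7 = 6, so 6 days after Sunday is Saturday.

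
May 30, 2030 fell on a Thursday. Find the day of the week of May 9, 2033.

Day-of-year of May 30, 2030: 150.
Day-of-year of May 9, 2033: 129.
2030 has 365 days, so 365 − 150 = 215 days remain in 2030.
Full years: 2031: 365; 2032: 366. Sum = 731.
Total: 215 + 731 + 129 = 1075 days.
1075 mod 7 = 4, so 4 days after Thursday is Monday.

Monday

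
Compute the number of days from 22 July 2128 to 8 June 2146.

6530

Day-of-year of July 22, 2128: 204.
Day-of-year of June 8, 2146: 159.
2128 has 366 days, so 366 − 204 = 162 days remain in 2128.
Full years 2129–2145: 13 common + 4 leap = 13×365 + 4×366 = 6209 days.
Total: 162 + 6209 + 159 = 6530 days.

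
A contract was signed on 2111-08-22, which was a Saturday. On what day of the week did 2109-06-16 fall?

Sunday

Count forward from the earlier date (June 16, 2109) to the later (August 22, 2111):
June 2109: 30 − 16 = 14 days remain.
Then 25 full months totalling 761 days.
August 1–22, 2111: 22 days.
Total: 14 + 761 + 22 = 797 days.
797 mod 7 = 6, so 6 days before Saturday is Sunday.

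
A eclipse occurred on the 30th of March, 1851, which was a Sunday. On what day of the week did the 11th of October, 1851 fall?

March 1851: 31 − 30 = 1 day remains.
Then April (30), May (31), June (30), July (31), August (31), September (30): 30 + 31 + 30 + 31 + 31 + 30 = 183 days.
October 1–11, 1851: 11 days.
Total: 1 + 183 + 11 = 195 days.
195 mod 7 = 6, so 6 days after Sunday is Saturday.

Saturday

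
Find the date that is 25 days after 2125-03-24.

2125-04-18

Count 25 days after March 24, 2125:
March 2125: 31 − 24 = 7 days remain.
April 1–18, 2125: 18 days.
Total: 7 + 18 = 25 days.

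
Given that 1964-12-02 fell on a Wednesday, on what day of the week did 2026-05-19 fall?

From December 2, 1964 to December 2, 2025: 61 years, of which 15 contain a Feb 29 — 46×365 + 15×366 = 22280 days.
(2000 is a leap year (divisible by 400).)
December 2025: 31 − 2 = 29 days remain.
Then January (31), February 2026 (28), March (31), April (30): 31 + 28 + 31 + 30 = 120 days.
May 1–19, 2026: 19 days.
Residual: 168 days.
Total: 22448 days.
22448 mod 7 = 6, so 6 days after Wednesday is Tuesday.

Tuesday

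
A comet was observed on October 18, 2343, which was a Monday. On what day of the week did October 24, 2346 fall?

Day-of-year of October 18, 2343: 291.
Day-of-year of October 24, 2346: 297.
2343 has 365 days, so 365 − 291 = 74 days remain in 2343.
Full years: 2344: 366; 2345: 365. Sum = 731.
Total: 74 + 731 + 297 = 1102 days.
1102 mod 7 = 3, so 3 days after Monday is Thursday.

Thursday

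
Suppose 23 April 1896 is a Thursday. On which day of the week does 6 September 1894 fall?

Thursday

Count forward from the earlier date (September 6, 1894) to the later (April 23, 1896):
September 6, 1894 → September 6, 1895: 365 days.
September 1895: 30 − 6 = 24 days remain.
Then October (31), November (30), December (31), January (31), February 1896 (29), March (31): 31 + 30 + 31 + 31 + 29 + 31 = 183 days.
April 1–23, 1896: 23 days.
Residual: 230 days.
Total: 595 days.
595 is a multiple of 7, so 6 September 1894 falls on the same weekday: Thursday.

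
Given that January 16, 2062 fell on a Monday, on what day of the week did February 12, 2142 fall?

Monday

From January 16, 2062 to January 16, 2142: 80 years, of which 19 contain a Feb 29 — 61×365 + 19×366 = 29219 days.
(2100 is not a leap year (divisible by 100 but not 400).)
January 2142: 31 − 16 = 15 days remain.
February 1–12, 2142: 12 days (2142 is not a leap year).
Residual: 27 days.
Total: 29246 days.
29246 is a multiple of 7, so February 12, 2142 falls on the same weekday: Monday.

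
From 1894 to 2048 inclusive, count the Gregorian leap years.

38

Years divisible by 4: 1896, 1900, …, 2048 — 39 in all.
Of these, 1900 is divisible by 100 but not 400, so not leap.
2000 is divisible by 400, so still leap.
Leap years: 39 − 1 = 38.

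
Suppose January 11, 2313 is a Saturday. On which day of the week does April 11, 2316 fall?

Day-of-year of January 11, 2313: 11.
Day-of-year of April 11, 2316: 102.
2313 has 365 days, so 365 − 11 = 354 days remain in 2313.
Full years: 2314: 365; 2315: 365. Sum = 730.
Total: 354 + 730 + 102 = 1186 days.
1186 mod 7 = 3, so 3 days after Saturday is Tuesday.

Tuesday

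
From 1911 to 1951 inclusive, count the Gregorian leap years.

Years divisible by 4 in [1911, 1951]: 1912, 1916, 1920, 1924, 1928, 1932, 1936, 1940, 1944, 1948.
No century exceptions apply. Count: 10.

10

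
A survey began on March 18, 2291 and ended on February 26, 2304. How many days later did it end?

4727

From March 18, 2291 to March 18, 2303: 12 years, of which 2 contain a Feb 29 — 10×365 + 2×366 = 4382 days.
(2300 is not a leap year (divisible by 100 but not 400).)
March 2303: 31 − 18 = 13 days remain.
Then 10 full months totalling 306 days.
February 1–26, 2304: 26 days (2304 is a leap year).
Residual: 345 days.
Total: 4727 days.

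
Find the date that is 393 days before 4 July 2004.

7 June 2003

Count 393 days before July 4, 2004:
June 7, 2003 → June 7, 2004: 366 days (2004 is a leap year).
June 2004: 30 − 7 = 23 days remain.
July 1–4, 2004: 4 days.
Residual: 27 days.
Total: 393 days.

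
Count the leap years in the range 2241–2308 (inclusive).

16

Years divisible by 4: 2244, 2248, …, 2308 — 17 in all.
Of these, 2300 is divisible by 100 but not 400, so not leap.
Leap years: 17 − 1 = 16.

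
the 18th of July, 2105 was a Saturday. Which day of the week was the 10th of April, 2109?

Wednesday

Day-of-year of July 18, 2105: 199.
Day-of-year of April 10, 2109: 100.
2105 has 365 days, so 365 − 199 = 166 days remain in 2105.
Full years: 2106: 365; 2107: 365; 2108: 366. Sum = 1096.
Total: 166 + 1096 + 100 = 1362 days.
1362 mod 7 = 4, so 4 days after Saturday is Wednesday.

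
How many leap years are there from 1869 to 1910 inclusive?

Years divisible by 4 in [1869, 1910]: 1872, 1876, 1880, 1884, 1888, 1892, 1896, 1900, 1904, 1908.
Of these, 1900 is divisible by 100 but not 400, so not leap.
Leap years: 10 − 1 = 9.

9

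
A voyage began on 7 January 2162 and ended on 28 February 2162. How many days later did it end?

January 2162: 31 − 7 = 24 days remain.
February 1–28, 2162: 28 days (2162 is not a leap year).
Total: 24 + 28 = 52 days.

52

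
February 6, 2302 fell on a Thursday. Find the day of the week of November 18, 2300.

Count forward from the earlier date (November 18, 2300) to the later (February 6, 2302):
November 18, 2300 → November 18, 2301: 365 days.
November 2301: 30 − 18 = 12 days remain.
Then December (31), January (31): 31 + 31 = 62 days.
February 1–6, 2302: 6 days (2302 is not a leap year).
Residual: 80 days.
Total: 445 days.
445 mod 7 = 4, so 4 days before Thursday is Sunday.

Sunday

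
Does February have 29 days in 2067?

No

2067 is not a leap year.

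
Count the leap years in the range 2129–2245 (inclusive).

28

Years divisible by 4: 2132, 2136, …, 2244 — 29 in all.
Of these, 2200 is divisible by 100 but not 400, so not leap.
Leap years: 29 − 1 = 28.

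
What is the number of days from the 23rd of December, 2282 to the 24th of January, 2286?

1128

Day-of-year of December 23, 2282: 357.
Day-of-year of January 24, 2286: 24.
2282 has 365 days, so 365 − 357 = 8 days remain in 2282.
Full years: 2283: 365; 2284: 366; 2285: 365. Sum = 1096.
Total: 8 + 1096 + 24 = 1128 days.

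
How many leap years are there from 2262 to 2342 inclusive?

Years divisible by 4: 2264, 2268, …, 2340 — 20 in all.
Of these, 2300 is divisible by 100 but not 400, so not leap.
Leap years: 20 − 1 = 19.

19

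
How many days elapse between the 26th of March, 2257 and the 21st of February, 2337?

From March 26, 2257 to March 26, 2336: 79 years, of which 19 contain a Feb 29 — 60×365 + 19×366 = 28854 days.
(2300 is not a leap year (divisible by 100 but not 400).)
March 2336: 31 − 26 = 5 days remain.
Then 10 full months totalling 306 days.
February 1–21, 2337: 21 days (2337 is not a leap year).
Residual: 332 days.
Total: 29186 days.

29186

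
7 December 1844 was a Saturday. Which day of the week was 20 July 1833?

Saturday

Count forward from the earlier date (July 20, 1833) to the later (December 7, 1844):
Day-of-year of July 20, 1833: 201.
Day-of-year of December 7, 1844: 342.
1833 has 365 days, so 365 − 201 = 164 days remain in 1833.
Full years 1834–1843: 8 common + 2 leap = 8×365 + 2×366 = 3652 days.
Total: 164 + 3652 + 342 = 4158 days.
4158 is a multiple of 7, so 20 July 1833 falls on the same weekday: Saturday.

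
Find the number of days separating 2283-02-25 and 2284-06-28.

489

February 2283: 28 − 25 = 3 days remain (2283 is not a leap year, so February has 28 days).
Then 15 full months totalling 458 days.
June 1–28, 2284: 28 days.
Total: 3 + 458 + 28 = 489 days.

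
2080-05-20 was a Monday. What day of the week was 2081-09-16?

Tuesday

Day-of-year of May 20, 2080: 141.
Day-of-year of September 16, 2081: 259.
2080 has 366 days, so 366 − 141 = 225 days remain in 2080.
Total: 225 + 259 = 484 days.
484 mod 7 = 1, so 1 day after Monday is Tuesday.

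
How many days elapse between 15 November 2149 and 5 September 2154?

November 15, 2149 → November 15, 2150: 365 days.
November 15, 2150 → November 15, 2151: 365 days.
November 15, 2151 → November 15, 2152: 366 days (2152 is a leap year).
November 15, 2152 → November 15, 2153: 365 days.
November 2153: 30 − 15 = 15 days remain.
Then 9 full months totalling 274 days.
September 1–5, 2154: 5 days.
Residual: 294 days.
Total: 1755 days.

1755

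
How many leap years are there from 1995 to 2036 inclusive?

11

Years divisible by 4 in [1995, 2036]: 1996, 2000, 2004, 2008, 2012, 2016, 2020, 2024, 2028, 2032, 2036.
2000 is divisible by 400, so still leap.
No century exceptions apply. Count: 11.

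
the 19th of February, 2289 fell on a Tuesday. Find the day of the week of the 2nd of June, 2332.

Day-of-year of February 19, 2289: 50.
Day-of-year of June 2, 2332: 154.
2289 has 365 days, so 365 − 50 = 315 days remain in 2289.
Full years 2290–2331: 33 common + 9 leap = 33×365 + 9×366 = 15339 days.
Total: 315 + 15339 + 154 = 15808 days.
15808 mod 7 = 2, so 2 days after Tuesday is Thursday.

Thursday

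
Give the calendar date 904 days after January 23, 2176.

July 15, 2178

Count 904 days after January 23, 2176:
January 23, 2176 → January 23, 2177: 366 days (2176 is a leap year).
January 23, 2177 → January 23, 2178: 365 days.
January 2178: 31 − 23 = 8 days remain.
Then February 2178 (28), March (31), April (30), May (31), June (30): 28 + 31 + 30 + 31 + 30 = 150 days.
July 1–15, 2178: 15 days.
Residual: 173 days.
Total: 904 days.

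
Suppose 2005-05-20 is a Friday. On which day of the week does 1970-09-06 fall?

Count forward from the earlier date (September 6, 1970) to the later (May 20, 2005):
From September 6, 1970 to September 6, 2004: 34 years, of which 9 contain a Feb 29 — 25×365 + 9×366 = 12419 days.
(2000 is a leap year (divisible by 400).)
September 2004: 30 − 6 = 24 days remain.
Then October (31), November (30), December (31), January (31), February 2005 (28), March (31), April (30): 31 + 30 + 31 + 31 + 28 + 31 + 30 = 212 days.
May 1–20, 2005: 20 days.
Residual: 256 days.
Total: 12675 days.
12675 mod 7 = 5, so 5 days before Friday is Sunday.

Sunday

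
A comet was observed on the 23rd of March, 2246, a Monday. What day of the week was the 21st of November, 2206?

Friday

Count forward from the earlier date (November 21, 2206) to the later (March 23, 2246):
Day-of-year of November 21, 2206: 325.
Day-of-year of March 23, 2246: 82.
2206 has 365 days, so 365 − 325 = 40 days remain in 2206.
Full years 2207–2245: 29 common + 10 leap = 29×365 + 10×366 = 14245 days.
Total: 40 + 14245 + 82 = 14367 days.
14367 mod 7 = 3, so 3 days before Monday is Friday.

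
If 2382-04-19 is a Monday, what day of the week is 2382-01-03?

Count forward from the earlier date (January 3, 2382) to the later (April 19, 2382):
January 2382: 31 − 3 = 28 days remain.
Then February 2382 (28), March (31): 28 + 31 = 59 days.
April 1–19, 2382: 19 days.
Total: 28 + 59 + 19 = 106 days.
106 mod 7 = 1, so 1 day before Monday is Sunday.

Sunday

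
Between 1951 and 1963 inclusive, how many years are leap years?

3

Years divisible by 4 in [1951, 1963]: 1952, 1956, 1960.
No century exceptions apply. Count: 3.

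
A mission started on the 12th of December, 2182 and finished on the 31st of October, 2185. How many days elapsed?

Day-of-year of December 12, 2182: 346.
Day-of-year of October 31, 2185: 304.
2182 has 365 days, so 365 − 346 = 19 days remain in 2182.
Full years: 2183: 365; 2184: 366. Sum = 731.
Total: 19 + 731 + 304 = 1054 days.

1054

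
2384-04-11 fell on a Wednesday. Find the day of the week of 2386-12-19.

Friday

April 11, 2384 → April 11, 2385: 365 days.
April 11, 2385 → April 11, 2386: 365 days.
April 2386: 30 − 11 = 19 days remain.
Then May (31), June (30), July (31), August (31), September (30), October (31), November (30): 31 + 30 + 31 + 31 + 30 + 31 + 30 = 214 days.
December 1–19, 2386: 19 days.
Residual: 252 days.
Total: 982 days.
982 mod 7 = 2, so 2 days after Wednesday is Friday.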